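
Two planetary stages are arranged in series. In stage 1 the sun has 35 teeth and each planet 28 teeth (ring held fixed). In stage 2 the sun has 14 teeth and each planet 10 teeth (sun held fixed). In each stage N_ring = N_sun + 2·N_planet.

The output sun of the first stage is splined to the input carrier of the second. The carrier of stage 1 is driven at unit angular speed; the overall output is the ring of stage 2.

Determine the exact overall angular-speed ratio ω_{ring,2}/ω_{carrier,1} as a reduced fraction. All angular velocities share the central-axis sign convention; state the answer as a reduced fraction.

Stage 1: N_ring = 35 + 2·28 = 91
Stage 1: 35(ω_s−ω_c) = −91(ω_r−ω_c),  ω_r=0, ω_c=1
Stage 1: ω_s = 1 − (91/35)(0−1) = 18/5
  ⇒ ω_s¹/ω_c¹ = 18/5
Stage 2: N_ring = 14 + 2·10 = 34
Stage 2: 14(ω_s−ω_c) = −34(ω_r−ω_c),  ω_s=0, ω_c=1
Stage 2: ω_r = 1 − (14/34)(0−1) = 24/17
  ⇒ ω_r²/ω_c² = 24/17
Coupling ω_c² = ω_s¹ ⇒ overall = 18/5 × 24/17 = 432/85

432/85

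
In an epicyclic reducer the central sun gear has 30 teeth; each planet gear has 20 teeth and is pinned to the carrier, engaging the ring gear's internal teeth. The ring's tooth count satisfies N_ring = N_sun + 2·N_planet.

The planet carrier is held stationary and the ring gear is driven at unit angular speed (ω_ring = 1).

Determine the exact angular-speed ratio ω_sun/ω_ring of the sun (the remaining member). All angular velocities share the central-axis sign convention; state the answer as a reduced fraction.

N_ring = 30 + 2·20 = 70
30(ω_s−ω_c) = −70(ω_r−ω_c),  ω_c=0, ω_r=1
ω_s = 0 − (70/30)(1−0) = -7/3
ω_s/ω_r = -7/3

-7/3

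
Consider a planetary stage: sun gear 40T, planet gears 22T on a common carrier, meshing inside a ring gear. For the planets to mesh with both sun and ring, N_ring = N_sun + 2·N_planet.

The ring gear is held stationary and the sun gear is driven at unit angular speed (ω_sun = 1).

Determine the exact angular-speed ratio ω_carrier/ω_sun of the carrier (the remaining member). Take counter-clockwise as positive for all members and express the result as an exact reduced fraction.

N_ring = 40 + 2·22 = 84
40(ω_s−ω_c) = −84(ω_r−ω_c),  ω_r=0, ω_s=1
40(1−ω_c) = −84(0−ω_c)  ⇒  124ω_c = 40  ⇒  ω_c = 10/31
ω_c/ω_s = 10/31

10/31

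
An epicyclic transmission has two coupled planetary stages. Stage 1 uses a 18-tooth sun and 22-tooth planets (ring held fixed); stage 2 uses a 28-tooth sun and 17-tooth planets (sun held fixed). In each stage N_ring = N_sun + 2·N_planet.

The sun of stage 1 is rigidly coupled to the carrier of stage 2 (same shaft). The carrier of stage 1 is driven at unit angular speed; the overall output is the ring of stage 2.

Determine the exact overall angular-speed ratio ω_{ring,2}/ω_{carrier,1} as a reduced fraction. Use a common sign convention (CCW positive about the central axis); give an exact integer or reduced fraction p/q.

Stage 1: N_ring = 18 + 2·22 = 62
Stage 1: 18(ω_s−ω_c) = −62(ω_r−ω_c),  ω_r=0, ω_c=1
Stage 1: ω_s = 1 − (62/18)(0−1) = 40/9
  ⇒ ω_s¹/ω_c¹ = 40/9
Stage 2: N_ring = 28 + 2·17 = 62
Stage 2: 28(ω_s−ω_c) = −62(ω_r−ω_c),  ω_s=0, ω_c=1
Stage 2: ω_r = 1 − (28/62)(0−1) = 45/31
  ⇒ ω_r²/ω_c² = 45/31
Coupling ω_c² = ω_s¹ ⇒ overall = 40/9 × 45/31 = 200/31

200/31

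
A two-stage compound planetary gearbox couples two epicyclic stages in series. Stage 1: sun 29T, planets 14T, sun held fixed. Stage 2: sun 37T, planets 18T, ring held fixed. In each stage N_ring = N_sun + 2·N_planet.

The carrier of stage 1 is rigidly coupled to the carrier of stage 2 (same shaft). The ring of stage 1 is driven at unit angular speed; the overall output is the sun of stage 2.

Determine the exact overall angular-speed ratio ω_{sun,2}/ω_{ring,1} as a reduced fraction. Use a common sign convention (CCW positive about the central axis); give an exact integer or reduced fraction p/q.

Stage 1: N_ring = 29 + 2·14 = 57
Stage 1: 29(ω_s−ω_c) = −57(ω_r−ω_c),  ω_s=0, ω_r=1
Stage 1: 29(0−ω_c) = −57(1−ω_c)  ⇒  86ω_c = 57  ⇒  ω_c = 57/86
  ⇒ ω_c¹/ω_r¹ = 57/86
Stage 2: N_ring = 37 + 2·18 = 73
Stage 2: 37(ω_s−ω_c) = −73(ω_r−ω_c),  ω_r=0, ω_c=1
Stage 2: ω_s = 1 − (73/37)(0−1) = 110/37
  ⇒ ω_s²/ω_c² = 110/37
Coupling ω_c² = ω_c¹ ⇒ overall = 57/86 × 110/37 = 3135/1591

3135/1591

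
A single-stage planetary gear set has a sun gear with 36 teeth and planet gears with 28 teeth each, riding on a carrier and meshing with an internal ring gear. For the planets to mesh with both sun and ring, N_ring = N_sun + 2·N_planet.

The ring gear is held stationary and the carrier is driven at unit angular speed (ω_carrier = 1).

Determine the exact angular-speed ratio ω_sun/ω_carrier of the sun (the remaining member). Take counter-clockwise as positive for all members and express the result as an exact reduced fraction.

32/9

N_ring = 36 + 2·28 = 92
36(ω_s−ω_c) = −92(ω_r−ω_c),  ω_r=0, ω_c=1
ω_s = 1 − (92/36)(0−1) = 32/9
ω_s/ω_c = 32/9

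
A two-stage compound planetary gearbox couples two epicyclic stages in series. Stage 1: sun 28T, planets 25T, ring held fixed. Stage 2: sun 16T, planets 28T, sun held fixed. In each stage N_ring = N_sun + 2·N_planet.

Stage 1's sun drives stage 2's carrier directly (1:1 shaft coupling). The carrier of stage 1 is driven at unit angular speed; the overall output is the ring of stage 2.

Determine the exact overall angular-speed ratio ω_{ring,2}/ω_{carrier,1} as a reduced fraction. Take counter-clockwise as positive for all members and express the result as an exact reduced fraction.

Stage 1: N_ring = 28 + 2·25 = 78
Stage 1: 28(ω_s−ω_c) = −78(ω_r−ω_c),  ω_r=0, ω_c=1
Stage 1: ω_s = 1 − (78/28)(0−1) = 53/14
  ⇒ ω_s¹/ω_c¹ = 53/14
Stage 2: N_ring = 16 + 2·28 = 72
Stage 2: 16(ω_s−ω_c) = −72(ω_r−ω_c),  ω_s=0, ω_c=1
Stage 2: ω_r = 1 − (16/72)(0−1) = 11/9
  ⇒ ω_r²/ω_c² = 11/9
Coupling ω_c² = ω_s¹ ⇒ overall = 53/14 × 11/9 = 583/126

583/126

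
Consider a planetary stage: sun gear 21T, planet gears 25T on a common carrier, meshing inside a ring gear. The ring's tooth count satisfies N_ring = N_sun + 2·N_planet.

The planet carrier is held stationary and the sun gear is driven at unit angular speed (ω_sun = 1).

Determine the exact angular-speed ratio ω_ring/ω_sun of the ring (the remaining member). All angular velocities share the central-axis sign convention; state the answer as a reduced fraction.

N_ring = 21 + 2·25 = 71
21(ω_s−ω_c) = −71(ω_r−ω_c),  ω_c=0, ω_s=1
ω_r = 0 − (21/71)(1−0) = -21/71
ω_r/ω_s = -21/71

-21/71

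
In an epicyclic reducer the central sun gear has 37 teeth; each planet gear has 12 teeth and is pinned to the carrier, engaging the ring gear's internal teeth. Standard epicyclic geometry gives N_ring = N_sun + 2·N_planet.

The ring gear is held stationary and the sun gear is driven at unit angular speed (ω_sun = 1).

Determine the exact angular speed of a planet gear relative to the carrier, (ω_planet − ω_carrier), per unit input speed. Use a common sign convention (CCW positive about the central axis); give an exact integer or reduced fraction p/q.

N_ring = 37 + 2·12 = 61
37(ω_s−ω_c) = −61(ω_r−ω_c),  ω_r=0, ω_s=1
37(1−ω_c) = −61(0−ω_c)  ⇒  98ω_c = 37  ⇒  ω_c = 37/98
sun–planet: 37·(1−37/98) = −12·(ω_p−ω_c)  ⇒  ω_p−ω_c = −(37/12)·(61/98) = -2257/1176

-2257/1176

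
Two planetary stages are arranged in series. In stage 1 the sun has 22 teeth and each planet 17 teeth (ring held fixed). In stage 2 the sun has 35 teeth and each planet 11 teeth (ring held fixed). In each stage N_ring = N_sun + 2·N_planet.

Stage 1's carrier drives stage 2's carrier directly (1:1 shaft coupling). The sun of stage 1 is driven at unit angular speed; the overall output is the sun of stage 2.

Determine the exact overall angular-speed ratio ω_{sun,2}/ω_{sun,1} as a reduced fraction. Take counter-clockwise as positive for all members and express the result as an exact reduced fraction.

Stage 1: N_ring = 22 + 2·17 = 56
Stage 1: 22(ω_s−ω_c) = −56(ω_r−ω_c),  ω_r=0, ω_s=1
Stage 1: 22(1−ω_c) = −56(0−ω_c)  ⇒  78ω_c = 22  ⇒  ω_c = 11/39
  ⇒ ω_c¹/ω_s¹ = 11/39
Stage 2: N_ring = 35 + 2·11 = 57
Stage 2: 35(ω_s−ω_c) = −57(ω_r−ω_c),  ω_r=0, ω_c=1
Stage 2: ω_s = 1 − (57/35)(0−1) = 92/35
  ⇒ ω_s²/ω_c² = 92/35
Coupling ω_c² = ω_c¹ ⇒ overall = 11/39 × 92/35 = 1012/1365

1012/1365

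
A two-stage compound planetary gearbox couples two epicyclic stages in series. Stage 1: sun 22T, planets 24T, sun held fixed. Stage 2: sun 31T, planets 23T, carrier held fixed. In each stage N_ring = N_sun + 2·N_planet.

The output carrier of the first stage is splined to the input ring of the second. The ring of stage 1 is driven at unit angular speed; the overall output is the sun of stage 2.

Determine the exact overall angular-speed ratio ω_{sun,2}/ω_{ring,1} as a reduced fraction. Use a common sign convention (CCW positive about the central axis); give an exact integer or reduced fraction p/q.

-2695/1426

Stage 1: N_ring = 22 + 2·24 = 70
Stage 1: 22(ω_s−ω_c) = −70(ω_r−ω_c),  ω_s=0, ω_r=1
Stage 1: 22(0−ω_c) = −70(1−ω_c)  ⇒  92ω_c = 70  ⇒  ω_c = 35/46
  ⇒ ω_c¹/ω_r¹ = 35/46
Stage 2: N_ring = 31 + 2·23 = 77
Stage 2: 31(ω_s−ω_c) = −77(ω_r−ω_c),  ω_c=0, ω_r=1
Stage 2: ω_s = 0 − (77/31)(1−0) = -77/31
  ⇒ ω_s²/ω_r² = -77/31
Coupling ω_r² = ω_c¹ ⇒ overall = 35/46 × -77/31 = -2695/1426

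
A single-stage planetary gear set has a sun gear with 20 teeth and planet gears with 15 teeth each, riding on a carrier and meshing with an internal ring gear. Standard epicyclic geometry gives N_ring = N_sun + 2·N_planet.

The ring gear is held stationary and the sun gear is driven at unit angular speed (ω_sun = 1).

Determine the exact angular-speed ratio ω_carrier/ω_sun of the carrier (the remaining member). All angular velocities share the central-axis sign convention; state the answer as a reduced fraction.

N_ring = 20 + 2·15 = 50
20(ω_s−ω_c) = −50(ω_r−ω_c),  ω_r=0, ω_s=1
20(1−ω_c) = −50(0−ω_c)  ⇒  70ω_c = 20  ⇒  ω_c = 2/7
ω_c/ω_s = 2/7

2/7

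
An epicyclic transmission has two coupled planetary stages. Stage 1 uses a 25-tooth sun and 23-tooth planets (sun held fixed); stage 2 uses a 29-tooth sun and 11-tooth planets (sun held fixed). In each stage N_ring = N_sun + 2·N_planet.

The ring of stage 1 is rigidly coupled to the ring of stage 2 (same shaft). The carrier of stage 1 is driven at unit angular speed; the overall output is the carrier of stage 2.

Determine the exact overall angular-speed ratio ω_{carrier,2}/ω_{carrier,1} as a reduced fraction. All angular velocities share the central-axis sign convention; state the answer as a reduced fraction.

306/355

Stage 1: N_ring = 25 + 2·23 = 71
Stage 1: 25(ω_s−ω_c) = −71(ω_r−ω_c),  ω_s=0, ω_c=1
Stage 1: ω_r = 1 − (25/71)(0−1) = 96/71
  ⇒ ω_r¹/ω_c¹ = 96/71
Stage 2: N_ring = 29 + 2·11 = 51
Stage 2: 29(ω_s−ω_c) = −51(ω_r−ω_c),  ω_s=0, ω_r=1
Stage 2: 29(0−ω_c) = −51(1−ω_c)  ⇒  80ω_c = 51  ⇒  ω_c = 51/80
  ⇒ ω_c²/ω_r² = 51/80
Coupling ω_r² = ω_r¹ ⇒ overall = 96/71 × 51/80 = 306/355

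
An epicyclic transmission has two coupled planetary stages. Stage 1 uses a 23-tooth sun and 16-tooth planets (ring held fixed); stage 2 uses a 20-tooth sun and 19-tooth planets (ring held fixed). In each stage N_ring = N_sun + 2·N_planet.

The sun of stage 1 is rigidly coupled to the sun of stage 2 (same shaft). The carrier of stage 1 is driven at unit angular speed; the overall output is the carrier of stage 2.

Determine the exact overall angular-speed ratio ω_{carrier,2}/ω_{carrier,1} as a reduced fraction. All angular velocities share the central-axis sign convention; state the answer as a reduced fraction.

Stage 1: N_ring = 23 + 2·16 = 55
Stage 1: 23(ω_s−ω_c) = −55(ω_r−ω_c),  ω_r=0, ω_c=1
Stage 1: ω_s = 1 − (55/23)(0−1) = 78/23
  ⇒ ω_s¹/ω_c¹ = 78/23
Stage 2: N_ring = 20 + 2·19 = 58
Stage 2: 20(ω_s−ω_c) = −58(ω_r−ω_c),  ω_r=0, ω_s=1
Stage 2: 20(1−ω_c) = −58(0−ω_c)  ⇒  78ω_c = 20  ⇒  ω_c = 10/39
  ⇒ ω_c²/ω_s² = 10/39
Coupling ω_s² = ω_s¹ ⇒ overall = 78/23 × 10/39 = 20/23

20/23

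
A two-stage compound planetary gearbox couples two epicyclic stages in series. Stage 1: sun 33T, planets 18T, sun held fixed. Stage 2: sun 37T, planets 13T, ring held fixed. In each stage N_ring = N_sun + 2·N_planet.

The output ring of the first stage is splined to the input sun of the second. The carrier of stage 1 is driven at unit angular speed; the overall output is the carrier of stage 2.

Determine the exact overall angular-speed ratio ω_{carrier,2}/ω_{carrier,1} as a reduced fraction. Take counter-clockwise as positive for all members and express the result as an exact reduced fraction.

629/1150

Stage 1: N_ring = 33 + 2·18 = 69
Stage 1: 33(ω_s−ω_c) = −69(ω_r−ω_c),  ω_s=0, ω_c=1
Stage 1: ω_r = 1 − (33/69)(0−1) = 34/23
  ⇒ ω_r¹/ω_c¹ = 34/23
Stage 2: N_ring = 37 + 2·13 = 63
Stage 2: 37(ω_s−ω_c) = −63(ω_r−ω_c),  ω_r=0, ω_s=1
Stage 2: 37(1−ω_c) = −63(0−ω_c)  ⇒  100ω_c = 37  ⇒  ω_c = 37/100
  ⇒ ω_c²/ω_s² = 37/100
Coupling ω_s² = ω_r¹ ⇒ overall = 34/23 × 37/100 = 629/1150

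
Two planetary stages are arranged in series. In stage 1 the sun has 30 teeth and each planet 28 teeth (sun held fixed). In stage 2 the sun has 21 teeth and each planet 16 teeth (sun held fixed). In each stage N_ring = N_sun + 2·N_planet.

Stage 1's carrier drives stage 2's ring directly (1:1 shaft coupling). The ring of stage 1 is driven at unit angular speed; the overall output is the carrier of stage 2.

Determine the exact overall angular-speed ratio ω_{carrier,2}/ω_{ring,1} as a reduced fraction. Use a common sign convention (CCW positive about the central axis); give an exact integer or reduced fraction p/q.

Stage 1: N_ring = 30 + 2·28 = 86
Stage 1: 30(ω_s−ω_c) = −86(ω_r−ω_c),  ω_s=0, ω_r=1
Stage 1: 30(0−ω_c) = −86(1−ω_c)  ⇒  116ω_c = 86  ⇒  ω_c = 43/58
  ⇒ ω_c¹/ω_r¹ = 43/58
Stage 2: N_ring = 21 + 2·16 = 53
Stage 2: 21(ω_s−ω_c) = −53(ω_r−ω_c),  ω_s=0, ω_r=1
Stage 2: 21(0−ω_c) = −53(1−ω_c)  ⇒  74ω_c = 53  ⇒  ω_c = 53/74
  ⇒ ω_c²/ω_r² = 53/74
Coupling ω_r² = ω_c¹ ⇒ overall = 43/58 × 53/74 = 2279/4292

2279/4292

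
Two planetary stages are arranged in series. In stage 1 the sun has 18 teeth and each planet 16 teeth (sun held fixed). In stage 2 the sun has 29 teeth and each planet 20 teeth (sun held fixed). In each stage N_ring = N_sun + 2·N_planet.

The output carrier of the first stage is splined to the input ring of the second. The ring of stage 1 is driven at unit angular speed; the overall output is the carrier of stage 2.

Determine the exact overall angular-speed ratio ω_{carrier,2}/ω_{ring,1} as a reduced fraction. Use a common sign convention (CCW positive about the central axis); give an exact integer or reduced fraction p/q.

Stage 1: N_ring = 18 + 2·16 = 50
Stage 1: 18(ω_s−ω_c) = −50(ω_r−ω_c),  ω_s=0, ω_r=1
Stage 1: 18(0−ω_c) = −50(1−ω_c)  ⇒  68ω_c = 50  ⇒  ω_c = 25/34
  ⇒ ω_c¹/ω_r¹ = 25/34
Stage 2: N_ring = 29 + 2·20 = 69
Stage 2: 29(ω_s−ω_c) = −69(ω_r−ω_c),  ω_s=0, ω_r=1
Stage 2: 29(0−ω_c) = −69(1−ω_c)  ⇒  98ω_c = 69  ⇒  ω_c = 69/98
  ⇒ ω_c²/ω_r² = 69/98
Coupling ω_r² = ω_c¹ ⇒ overall = 25/34 × 69/98 = 1725/3332

1725/3332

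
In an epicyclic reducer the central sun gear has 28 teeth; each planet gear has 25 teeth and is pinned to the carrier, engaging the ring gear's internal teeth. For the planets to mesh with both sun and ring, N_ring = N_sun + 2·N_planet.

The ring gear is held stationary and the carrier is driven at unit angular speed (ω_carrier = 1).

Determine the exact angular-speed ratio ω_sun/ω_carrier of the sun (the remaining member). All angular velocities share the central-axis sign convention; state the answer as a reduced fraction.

53/14

N_ring = 28 + 2·25 = 78
28(ω_s−ω_c) = −78(ω_r−ω_c),  ω_r=0, ω_c=1
ω_s = 1 − (78/28)(0−1) = 53/14
ω_s/ω_c = 53/14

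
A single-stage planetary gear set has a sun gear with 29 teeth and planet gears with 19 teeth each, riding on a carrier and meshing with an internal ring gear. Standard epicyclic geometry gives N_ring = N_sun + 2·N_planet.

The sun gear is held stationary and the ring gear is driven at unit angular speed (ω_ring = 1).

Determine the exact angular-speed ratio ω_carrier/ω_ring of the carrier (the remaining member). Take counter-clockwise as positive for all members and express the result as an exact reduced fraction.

67/96

N_ring = 29 + 2·19 = 67
29(ω_s−ω_c) = −67(ω_r−ω_c),  ω_s=0, ω_r=1
29(0−ω_c) = −67(1−ω_c)  ⇒  96ω_c = 67  ⇒  ω_c = 67/96
ω_c/ω_r = 67/96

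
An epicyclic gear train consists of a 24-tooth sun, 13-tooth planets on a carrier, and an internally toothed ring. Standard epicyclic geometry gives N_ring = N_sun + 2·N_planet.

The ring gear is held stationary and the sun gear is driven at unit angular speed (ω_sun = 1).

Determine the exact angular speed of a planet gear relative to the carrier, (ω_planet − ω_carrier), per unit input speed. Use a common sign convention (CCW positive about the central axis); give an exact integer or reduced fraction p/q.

-600/481

N_ring = 24 + 2·13 = 50
24(ω_s−ω_c) = −50(ω_r−ω_c),  ω_r=0, ω_s=1
24(1−ω_c) = −50(0−ω_c)  ⇒  74ω_c = 24  ⇒  ω_c = 12/37
sun–planet: 24·(1−12/37) = −13·(ω_p−ω_c)  ⇒  ω_p−ω_c = −(24/13)·(25/37) = -600/481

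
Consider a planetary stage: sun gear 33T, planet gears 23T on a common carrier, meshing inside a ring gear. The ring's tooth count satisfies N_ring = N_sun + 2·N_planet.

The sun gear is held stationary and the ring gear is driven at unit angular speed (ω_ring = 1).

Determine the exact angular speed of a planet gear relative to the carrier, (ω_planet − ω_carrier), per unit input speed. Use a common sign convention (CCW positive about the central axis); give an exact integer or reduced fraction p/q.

2607/2576

N_ring = 33 + 2·23 = 79
33(ω_s−ω_c) = −79(ω_r−ω_c),  ω_s=0, ω_r=1
33(0−ω_c) = −79(1−ω_c)  ⇒  112ω_c = 79  ⇒  ω_c = 79/112
sun–planet: 33·(0−79/112) = −23·(ω_p−ω_c)  ⇒  ω_p−ω_c = −(33/23)·(-79/112) = 2607/2576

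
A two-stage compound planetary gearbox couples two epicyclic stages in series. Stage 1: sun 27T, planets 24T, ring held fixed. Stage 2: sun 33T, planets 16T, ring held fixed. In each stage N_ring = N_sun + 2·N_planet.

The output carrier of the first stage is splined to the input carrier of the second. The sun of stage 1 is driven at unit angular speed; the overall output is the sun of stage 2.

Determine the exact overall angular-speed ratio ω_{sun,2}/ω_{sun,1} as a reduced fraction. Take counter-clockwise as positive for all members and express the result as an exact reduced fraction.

147/187

Stage 1: N_ring = 27 + 2·24 = 75
Stage 1: 27(ω_s−ω_c) = −75(ω_r−ω_c),  ω_r=0, ω_s=1
Stage 1: 27(1−ω_c) = −75(0−ω_c)  ⇒  102ω_c = 27  ⇒  ω_c = 9/34
  ⇒ ω_c¹/ω_s¹ = 9/34
Stage 2: N_ring = 33 + 2·16 = 65
Stage 2: 33(ω_s−ω_c) = −65(ω_r−ω_c),  ω_r=0, ω_c=1
Stage 2: ω_s = 1 − (65/33)(0−1) = 98/33
  ⇒ ω_s²/ω_c² = 98/33
Coupling ω_c² = ω_c¹ ⇒ overall = 9/34 × 98/33 = 147/187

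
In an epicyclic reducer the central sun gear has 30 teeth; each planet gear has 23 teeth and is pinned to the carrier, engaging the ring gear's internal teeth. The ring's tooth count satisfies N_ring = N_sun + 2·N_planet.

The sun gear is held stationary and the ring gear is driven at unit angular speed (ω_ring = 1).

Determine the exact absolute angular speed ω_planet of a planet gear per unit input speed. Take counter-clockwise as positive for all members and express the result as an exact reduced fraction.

38/23

N_ring = 30 + 2·23 = 76
30(ω_s−ω_c) = −76(ω_r−ω_c),  ω_s=0, ω_r=1
30(0−ω_c) = −76(1−ω_c)  ⇒  106ω_c = 76  ⇒  ω_c = 38/53
sun–planet: 30·(0−38/53) = −23·(ω_p−ω_c)  ⇒  ω_p−ω_c = −(30/23)·(-38/53) = 1140/1219
ω_p = 38/53 + 1140/1219 = 38/23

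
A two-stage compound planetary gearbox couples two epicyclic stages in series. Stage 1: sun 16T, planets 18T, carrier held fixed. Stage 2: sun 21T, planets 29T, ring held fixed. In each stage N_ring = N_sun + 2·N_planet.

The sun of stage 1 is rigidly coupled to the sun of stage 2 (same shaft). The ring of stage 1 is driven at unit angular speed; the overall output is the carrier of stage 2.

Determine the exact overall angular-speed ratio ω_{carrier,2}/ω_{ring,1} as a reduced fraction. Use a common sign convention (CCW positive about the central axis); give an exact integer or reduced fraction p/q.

-273/400

Stage 1: N_ring = 16 + 2·18 = 52
Stage 1: 16(ω_s−ω_c) = −52(ω_r−ω_c),  ω_c=0, ω_r=1
Stage 1: ω_s = 0 − (52/16)(1−0) = -13/4
  ⇒ ω_s¹/ω_r¹ = -13/4
Stage 2: N_ring = 21 + 2·29 = 79
Stage 2: 21(ω_s−ω_c) = −79(ω_r−ω_c),  ω_r=0, ω_s=1
Stage 2: 21(1−ω_c) = −79(0−ω_c)  ⇒  100ω_c = 21  ⇒  ω_c = 21/100
  ⇒ ω_c²/ω_s² = 21/100
Coupling ω_s² = ω_s¹ ⇒ overall = -13/4 × 21/100 = -273/400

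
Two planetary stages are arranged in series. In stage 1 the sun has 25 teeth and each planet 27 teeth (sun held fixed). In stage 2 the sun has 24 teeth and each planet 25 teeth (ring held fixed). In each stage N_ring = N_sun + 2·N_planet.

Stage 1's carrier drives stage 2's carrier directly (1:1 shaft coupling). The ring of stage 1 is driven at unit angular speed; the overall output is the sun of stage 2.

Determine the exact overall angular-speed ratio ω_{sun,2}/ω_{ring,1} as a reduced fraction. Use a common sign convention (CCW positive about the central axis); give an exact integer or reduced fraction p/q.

Stage 1: N_ring = 25 + 2·27 = 79
Stage 1: 25(ω_s−ω_c) = −79(ω_r−ω_c),  ω_s=0, ω_r=1
Stage 1: 25(0−ω_c) = −79(1−ω_c)  ⇒  104ω_c = 79  ⇒  ω_c = 79/104
  ⇒ ω_c¹/ω_r¹ = 79/104
Stage 2: N_ring = 24 + 2·25 = 74
Stage 2: 24(ω_s−ω_c) = −74(ω_r−ω_c),  ω_r=0, ω_c=1
Stage 2: ω_s = 1 − (74/24)(0−1) = 49/12
  ⇒ ω_s²/ω_c² = 49/12
Coupling ω_c² = ω_c¹ ⇒ overall = 79/104 × 49/12 = 3871/1248

3871/1248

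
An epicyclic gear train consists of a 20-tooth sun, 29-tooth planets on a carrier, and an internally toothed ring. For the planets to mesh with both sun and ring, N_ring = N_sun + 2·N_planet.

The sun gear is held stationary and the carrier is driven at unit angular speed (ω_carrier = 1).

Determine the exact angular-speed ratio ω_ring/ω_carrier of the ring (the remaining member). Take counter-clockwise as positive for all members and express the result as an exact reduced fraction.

49/39

N_ring = 20 + 2·29 = 78
20(ω_s−ω_c) = −78(ω_r−ω_c),  ω_s=0, ω_c=1
ω_r = 1 − (20/78)(0−1) = 49/39
ω_r/ω_c = 49/39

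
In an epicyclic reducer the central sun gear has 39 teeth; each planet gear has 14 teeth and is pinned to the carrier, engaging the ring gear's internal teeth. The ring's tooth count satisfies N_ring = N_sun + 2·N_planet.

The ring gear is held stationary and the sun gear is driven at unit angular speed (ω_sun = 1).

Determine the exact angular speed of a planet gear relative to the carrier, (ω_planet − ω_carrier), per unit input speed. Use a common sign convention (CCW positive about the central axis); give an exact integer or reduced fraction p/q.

-2613/1484

N_ring = 39 + 2·14 = 67
39(ω_s−ω_c) = −67(ω_r−ω_c),  ω_r=0, ω_s=1
39(1−ω_c) = −67(0−ω_c)  ⇒  106ω_c = 39  ⇒  ω_c = 39/106
sun–planet: 39·(1−39/106) = −14·(ω_p−ω_c)  ⇒  ω_p−ω_c = −(39/14)·(67/106) = -2613/1484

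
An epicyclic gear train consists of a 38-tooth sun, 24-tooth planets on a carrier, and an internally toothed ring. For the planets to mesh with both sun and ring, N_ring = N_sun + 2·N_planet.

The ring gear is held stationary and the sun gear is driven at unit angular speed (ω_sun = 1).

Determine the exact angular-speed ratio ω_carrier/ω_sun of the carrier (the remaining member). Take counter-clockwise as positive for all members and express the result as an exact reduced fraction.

N_ring = 38 + 2·24 = 86
38(ω_s−ω_c) = −86(ω_r−ω_c),  ω_r=0, ω_s=1
38(1−ω_c) = −86(0−ω_c)  ⇒  124ω_c = 38  ⇒  ω_c = 19/62
ω_c/ω_s = 19/62

19/62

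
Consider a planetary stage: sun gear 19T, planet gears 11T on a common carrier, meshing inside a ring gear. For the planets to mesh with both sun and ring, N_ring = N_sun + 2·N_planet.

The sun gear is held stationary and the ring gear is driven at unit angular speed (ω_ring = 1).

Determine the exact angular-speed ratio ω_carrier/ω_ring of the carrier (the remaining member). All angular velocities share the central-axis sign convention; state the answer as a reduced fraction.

41/60

N_ring = 19 + 2·11 = 41
19(ω_s−ω_c) = −41(ω_r−ω_c),  ω_s=0, ω_r=1
19(0−ω_c) = −41(1−ω_c)  ⇒  60ω_c = 41  ⇒  ω_c = 41/60
ω_c/ω_r = 41/60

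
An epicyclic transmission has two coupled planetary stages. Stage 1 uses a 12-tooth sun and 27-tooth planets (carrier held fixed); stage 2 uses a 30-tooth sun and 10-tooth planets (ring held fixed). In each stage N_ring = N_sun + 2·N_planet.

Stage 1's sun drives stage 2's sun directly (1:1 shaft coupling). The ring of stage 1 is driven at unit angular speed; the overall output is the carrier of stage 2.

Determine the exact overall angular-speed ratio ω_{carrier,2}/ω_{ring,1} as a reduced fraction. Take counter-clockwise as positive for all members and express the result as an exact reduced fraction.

Stage 1: N_ring = 12 + 2·27 = 66
Stage 1: 12(ω_s−ω_c) = −66(ω_r−ω_c),  ω_c=0, ω_r=1
Stage 1: ω_s = 0 − (66/12)(1−0) = -11/2
  ⇒ ω_s¹/ω_r¹ = -11/2
Stage 2: N_ring = 30 + 2·10 = 50
Stage 2: 30(ω_s−ω_c) = −50(ω_r−ω_c),  ω_r=0, ω_s=1
Stage 2: 30(1−ω_c) = −50(0−ω_c)  ⇒  80ω_c = 30  ⇒  ω_c = 3/8
  ⇒ ω_c²/ω_s² = 3/8
Coupling ω_s² = ω_s¹ ⇒ overall = -11/2 × 3/8 = -33/16

-33/16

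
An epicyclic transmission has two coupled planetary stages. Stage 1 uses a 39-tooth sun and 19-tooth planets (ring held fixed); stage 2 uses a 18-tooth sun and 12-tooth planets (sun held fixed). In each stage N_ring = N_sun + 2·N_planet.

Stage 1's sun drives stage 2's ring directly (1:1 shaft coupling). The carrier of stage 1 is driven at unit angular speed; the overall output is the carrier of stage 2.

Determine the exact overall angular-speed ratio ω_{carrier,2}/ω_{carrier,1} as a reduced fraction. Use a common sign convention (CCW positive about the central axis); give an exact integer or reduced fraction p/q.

406/195

Stage 1: N_ring = 39 + 2·19 = 77
Stage 1: 39(ω_s−ω_c) = −77(ω_r−ω_c),  ω_r=0, ω_c=1
Stage 1: ω_s = 1 − (77/39)(0−1) = 116/39
  ⇒ ω_s¹/ω_c¹ = 116/39
Stage 2: N_ring = 18 + 2·12 = 42
Stage 2: 18(ω_s−ω_c) = −42(ω_r−ω_c),  ω_s=0, ω_r=1
Stage 2: 18(0−ω_c) = −42(1−ω_c)  ⇒  60ω_c = 42  ⇒  ω_c = 7/10
  ⇒ ω_c²/ω_r² = 7/10
Coupling ω_r² = ω_s¹ ⇒ overall = 116/39 × 7/10 = 406/195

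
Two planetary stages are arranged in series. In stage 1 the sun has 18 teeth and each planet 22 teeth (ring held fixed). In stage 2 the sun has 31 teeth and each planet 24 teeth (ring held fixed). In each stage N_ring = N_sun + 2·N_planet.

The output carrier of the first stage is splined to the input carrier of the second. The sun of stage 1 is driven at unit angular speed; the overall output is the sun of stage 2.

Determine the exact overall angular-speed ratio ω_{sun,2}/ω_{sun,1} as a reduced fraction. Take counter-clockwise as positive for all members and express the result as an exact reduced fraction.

Stage 1: N_ring = 18 + 2·22 = 62
Stage 1: 18(ω_s−ω_c) = −62(ω_r−ω_c),  ω_r=0, ω_s=1
Stage 1: 18(1−ω_c) = −62(0−ω_c)  ⇒  80ω_c = 18  ⇒  ω_c = 9/40
  ⇒ ω_c¹/ω_s¹ = 9/40
Stage 2: N_ring = 31 + 2·24 = 79
Stage 2: 31(ω_s−ω_c) = −79(ω_r−ω_c),  ω_r=0, ω_c=1
Stage 2: ω_s = 1 − (79/31)(0−1) = 110/31
  ⇒ ω_s²/ω_c² = 110/31
Coupling ω_c² = ω_c¹ ⇒ overall = 9/40 × 110/31 = 99/124

99/124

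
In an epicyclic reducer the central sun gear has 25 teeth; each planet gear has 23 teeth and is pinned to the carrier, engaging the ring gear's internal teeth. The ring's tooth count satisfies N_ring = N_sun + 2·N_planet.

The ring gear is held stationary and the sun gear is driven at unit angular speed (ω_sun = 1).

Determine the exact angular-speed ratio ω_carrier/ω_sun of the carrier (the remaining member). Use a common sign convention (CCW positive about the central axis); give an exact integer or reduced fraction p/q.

25/96

N_ring = 25 + 2·23 = 71
25(ω_s−ω_c) = −71(ω_r−ω_c),  ω_r=0, ω_s=1
25(1−ω_c) = −71(0−ω_c)  ⇒  96ω_c = 25  ⇒  ω_c = 25/96
ω_c/ω_s = 25/96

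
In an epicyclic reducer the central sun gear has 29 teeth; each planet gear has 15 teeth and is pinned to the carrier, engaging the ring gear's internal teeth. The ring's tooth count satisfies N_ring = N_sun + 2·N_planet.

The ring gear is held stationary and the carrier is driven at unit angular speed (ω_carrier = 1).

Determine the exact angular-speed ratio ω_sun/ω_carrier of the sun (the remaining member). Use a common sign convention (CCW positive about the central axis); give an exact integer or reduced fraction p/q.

88/29

N_ring = 29 + 2·15 = 59
29(ω_s−ω_c) = −59(ω_r−ω_c),  ω_r=0, ω_c=1
ω_s = 1 − (59/29)(0−1) = 88/29
ω_s/ω_c = 88/29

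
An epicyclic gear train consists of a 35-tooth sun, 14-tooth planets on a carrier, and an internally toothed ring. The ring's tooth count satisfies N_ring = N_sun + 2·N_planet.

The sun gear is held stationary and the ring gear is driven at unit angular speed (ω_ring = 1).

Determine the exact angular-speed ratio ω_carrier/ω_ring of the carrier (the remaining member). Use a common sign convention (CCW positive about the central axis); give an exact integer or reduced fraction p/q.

N_ring = 35 + 2·14 = 63
35(ω_s−ω_c) = −63(ω_r−ω_c),  ω_s=0, ω_r=1
35(0−ω_c) = −63(1−ω_c)  ⇒  98ω_c = 63  ⇒  ω_c = 9/14
ω_c/ω_r = 9/14

9/14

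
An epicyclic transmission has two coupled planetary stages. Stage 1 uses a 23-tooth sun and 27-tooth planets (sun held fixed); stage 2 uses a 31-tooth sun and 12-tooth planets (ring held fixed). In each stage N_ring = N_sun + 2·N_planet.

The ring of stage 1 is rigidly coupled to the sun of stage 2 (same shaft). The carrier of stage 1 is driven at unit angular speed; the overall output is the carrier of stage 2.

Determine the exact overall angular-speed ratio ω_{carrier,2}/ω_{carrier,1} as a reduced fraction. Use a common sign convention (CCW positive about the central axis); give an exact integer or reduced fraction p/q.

1550/3311

Stage 1: N_ring = 23 + 2·27 = 77
Stage 1: 23(ω_s−ω_c) = −77(ω_r−ω_c),  ω_s=0, ω_c=1
Stage 1: ω_r = 1 − (23/77)(0−1) = 100/77
  ⇒ ω_r¹/ω_c¹ = 100/77
Stage 2: N_ring = 31 + 2·12 = 55
Stage 2: 31(ω_s−ω_c) = −55(ω_r−ω_c),  ω_r=0, ω_s=1
Stage 2: 31(1−ω_c) = −55(0−ω_c)  ⇒  86ω_c = 31  ⇒  ω_c = 31/86
  ⇒ ω_c²/ω_s² = 31/86
Coupling ω_s² = ω_r¹ ⇒ overall = 100/77 × 31/86 = 1550/3311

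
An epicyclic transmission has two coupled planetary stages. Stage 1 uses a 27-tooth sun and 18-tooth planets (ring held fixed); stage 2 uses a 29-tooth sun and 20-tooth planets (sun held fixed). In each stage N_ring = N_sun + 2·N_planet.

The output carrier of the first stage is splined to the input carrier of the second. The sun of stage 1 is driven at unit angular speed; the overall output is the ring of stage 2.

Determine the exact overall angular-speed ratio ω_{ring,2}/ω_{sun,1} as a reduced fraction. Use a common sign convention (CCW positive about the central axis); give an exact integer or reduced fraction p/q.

49/115

Stage 1: N_ring = 27 + 2·18 = 63
Stage 1: 27(ω_s−ω_c) = −63(ω_r−ω_c),  ω_r=0, ω_s=1
Stage 1: 27(1−ω_c) = −63(0−ω_c)  ⇒  90ω_c = 27  ⇒  ω_c = 3/10
  ⇒ ω_c¹/ω_s¹ = 3/10
Stage 2: N_ring = 29 + 2·20 = 69
Stage 2: 29(ω_s−ω_c) = −69(ω_r−ω_c),  ω_s=0, ω_c=1
Stage 2: ω_r = 1 − (29/69)(0−1) = 98/69
  ⇒ ω_r²/ω_c² = 98/69
Coupling ω_c² = ω_c¹ ⇒ overall = 3/10 × 98/69 = 49/115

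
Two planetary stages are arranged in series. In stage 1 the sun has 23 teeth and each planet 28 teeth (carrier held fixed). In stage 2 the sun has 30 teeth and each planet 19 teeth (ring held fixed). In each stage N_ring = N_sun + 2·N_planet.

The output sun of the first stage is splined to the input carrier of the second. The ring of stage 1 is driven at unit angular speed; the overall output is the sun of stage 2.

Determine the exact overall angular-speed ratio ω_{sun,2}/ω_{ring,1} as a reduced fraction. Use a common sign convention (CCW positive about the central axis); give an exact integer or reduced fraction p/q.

Stage 1: N_ring = 23 + 2·28 = 79
Stage 1: 23(ω_s−ω_c) = −79(ω_r−ω_c),  ω_c=0, ω_r=1
Stage 1: ω_s = 0 − (79/23)(1−0) = -79/23
  ⇒ ω_s¹/ω_r¹ = -79/23
Stage 2: N_ring = 30 + 2·19 = 68
Stage 2: 30(ω_s−ω_c) = −68(ω_r−ω_c),  ω_r=0, ω_c=1
Stage 2: ω_s = 1 − (68/30)(0−1) = 49/15
  ⇒ ω_s²/ω_c² = 49/15
Coupling ω_c² = ω_s¹ ⇒ overall = -79/23 × 49/15 = -3871/345

-3871/345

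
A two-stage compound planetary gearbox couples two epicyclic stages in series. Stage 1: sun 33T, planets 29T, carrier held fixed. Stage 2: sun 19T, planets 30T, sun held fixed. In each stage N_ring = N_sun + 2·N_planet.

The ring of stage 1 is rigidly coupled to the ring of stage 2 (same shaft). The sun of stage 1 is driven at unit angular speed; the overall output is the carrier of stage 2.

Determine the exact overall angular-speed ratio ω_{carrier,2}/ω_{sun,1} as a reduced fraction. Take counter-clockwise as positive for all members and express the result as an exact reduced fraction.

Stage 1: N_ring = 33 + 2·29 = 91
Stage 1: 33(ω_s−ω_c) = −91(ω_r−ω_c),  ω_c=0, ω_s=1
Stage 1: ω_r = 0 − (33/91)(1−0) = -33/91
  ⇒ ω_r¹/ω_s¹ = -33/91
Stage 2: N_ring = 19 + 2·30 = 79
Stage 2: 19(ω_s−ω_c) = −79(ω_r−ω_c),  ω_s=0, ω_r=1
Stage 2: 19(0−ω_c) = −79(1−ω_c)  ⇒  98ω_c = 79  ⇒  ω_c = 79/98
  ⇒ ω_c²/ω_r² = 79/98
Coupling ω_r² = ω_r¹ ⇒ overall = -33/91 × 79/98 = -2607/8918

-2607/8918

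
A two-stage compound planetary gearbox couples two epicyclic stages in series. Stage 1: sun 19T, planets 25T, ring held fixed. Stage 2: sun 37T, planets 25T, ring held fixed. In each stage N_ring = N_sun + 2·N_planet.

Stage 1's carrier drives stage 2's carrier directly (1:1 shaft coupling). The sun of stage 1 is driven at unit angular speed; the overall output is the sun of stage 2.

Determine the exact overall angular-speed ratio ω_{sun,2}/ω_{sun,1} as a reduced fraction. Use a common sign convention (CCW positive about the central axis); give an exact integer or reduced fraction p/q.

589/814

Stage 1: N_ring = 19 + 2·25 = 69
Stage 1: 19(ω_s−ω_c) = −69(ω_r−ω_c),  ω_r=0, ω_s=1
Stage 1: 19(1−ω_c) = −69(0−ω_c)  ⇒  88ω_c = 19  ⇒  ω_c = 19/88
  ⇒ ω_c¹/ω_s¹ = 19/88
Stage 2: N_ring = 37 + 2·25 = 87
Stage 2: 37(ω_s−ω_c) = −87(ω_r−ω_c),  ω_r=0, ω_c=1
Stage 2: ω_s = 1 − (87/37)(0−1) = 124/37
  ⇒ ω_s²/ω_c² = 124/37
Coupling ω_c² = ω_c¹ ⇒ overall = 19/88 × 124/37 = 589/814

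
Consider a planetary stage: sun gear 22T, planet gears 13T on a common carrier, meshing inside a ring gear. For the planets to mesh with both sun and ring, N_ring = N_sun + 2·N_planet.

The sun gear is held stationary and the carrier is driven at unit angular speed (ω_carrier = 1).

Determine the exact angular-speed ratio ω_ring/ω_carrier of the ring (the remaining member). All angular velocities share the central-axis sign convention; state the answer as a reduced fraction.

35/24

N_ring = 22 + 2·13 = 48
22(ω_s−ω_c) = −48(ω_r−ω_c),  ω_s=0, ω_c=1
ω_r = 1 − (22/48)(0−1) = 35/24
ω_r/ω_c = 35/24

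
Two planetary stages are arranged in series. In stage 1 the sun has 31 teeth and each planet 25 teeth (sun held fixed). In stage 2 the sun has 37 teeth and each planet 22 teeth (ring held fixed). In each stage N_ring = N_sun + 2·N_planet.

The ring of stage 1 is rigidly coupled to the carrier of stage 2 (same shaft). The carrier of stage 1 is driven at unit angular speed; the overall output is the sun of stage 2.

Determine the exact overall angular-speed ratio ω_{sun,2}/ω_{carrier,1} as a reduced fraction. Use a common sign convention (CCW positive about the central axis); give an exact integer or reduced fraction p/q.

Stage 1: N_ring = 31 + 2·25 = 81
Stage 1: 31(ω_s−ω_c) = −81(ω_r−ω_c),  ω_s=0, ω_c=1
Stage 1: ω_r = 1 − (31/81)(0−1) = 112/81
  ⇒ ω_r¹/ω_c¹ = 112/81
Stage 2: N_ring = 37 + 2·22 = 81
Stage 2: 37(ω_s−ω_c) = −81(ω_r−ω_c),  ω_r=0, ω_c=1
Stage 2: ω_s = 1 − (81/37)(0−1) = 118/37
  ⇒ ω_s²/ω_c² = 118/37
Coupling ω_c² = ω_r¹ ⇒ overall = 112/81 × 118/37 = 13216/2997

13216/2997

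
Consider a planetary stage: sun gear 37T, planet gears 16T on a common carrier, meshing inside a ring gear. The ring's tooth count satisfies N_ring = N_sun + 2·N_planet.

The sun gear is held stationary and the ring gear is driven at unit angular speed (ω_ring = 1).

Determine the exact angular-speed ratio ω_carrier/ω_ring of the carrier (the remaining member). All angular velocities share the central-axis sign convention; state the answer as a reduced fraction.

N_ring = 37 + 2·16 = 69
37(ω_s−ω_c) = −69(ω_r−ω_c),  ω_s=0, ω_r=1
37(0−ω_c) = −69(1−ω_c)  ⇒  106ω_c = 69  ⇒  ω_c = 69/106
ω_c/ω_r = 69/106

69/106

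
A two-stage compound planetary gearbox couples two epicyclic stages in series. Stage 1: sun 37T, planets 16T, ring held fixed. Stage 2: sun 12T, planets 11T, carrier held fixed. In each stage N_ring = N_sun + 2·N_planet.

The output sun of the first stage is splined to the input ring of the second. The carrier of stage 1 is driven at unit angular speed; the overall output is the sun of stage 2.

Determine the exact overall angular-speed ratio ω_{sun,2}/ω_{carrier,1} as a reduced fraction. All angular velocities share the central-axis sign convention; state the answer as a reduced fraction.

Stage 1: N_ring = 37 + 2·16 = 69
Stage 1: 37(ω_s−ω_c) = −69(ω_r−ω_c),  ω_r=0, ω_c=1
Stage 1: ω_s = 1 − (69/37)(0−1) = 106/37
  ⇒ ω_s¹/ω_c¹ = 106/37
Stage 2: N_ring = 12 + 2·11 = 34
Stage 2: 12(ω_s−ω_c) = −34(ω_r−ω_c),  ω_c=0, ω_r=1
Stage 2: ω_s = 0 − (34/12)(1−0) = -17/6
  ⇒ ω_s²/ω_r² = -17/6
Coupling ω_r² = ω_s¹ ⇒ overall = 106/37 × -17/6 = -901/111

-901/111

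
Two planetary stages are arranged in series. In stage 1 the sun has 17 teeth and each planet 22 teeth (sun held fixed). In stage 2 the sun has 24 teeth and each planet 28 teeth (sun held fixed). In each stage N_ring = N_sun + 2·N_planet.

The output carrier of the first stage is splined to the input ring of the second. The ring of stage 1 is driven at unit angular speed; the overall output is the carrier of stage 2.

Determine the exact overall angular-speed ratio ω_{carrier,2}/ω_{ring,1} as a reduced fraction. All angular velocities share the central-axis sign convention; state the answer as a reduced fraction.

Stage 1: N_ring = 17 + 2·22 = 61
Stage 1: 17(ω_s−ω_c) = −61(ω_r−ω_c),  ω_s=0, ω_r=1
Stage 1: 17(0−ω_c) = −61(1−ω_c)  ⇒  78ω_c = 61  ⇒  ω_c = 61/78
  ⇒ ω_c¹/ω_r¹ = 61/78
Stage 2: N_ring = 24 + 2·28 = 80
Stage 2: 24(ω_s−ω_c) = −80(ω_r−ω_c),  ω_s=0, ω_r=1
Stage 2: 24(0−ω_c) = −80(1−ω_c)  ⇒  104ω_c = 80  ⇒  ω_c = 10/13
  ⇒ ω_c²/ω_r² = 10/13
Coupling ω_r² = ω_c¹ ⇒ overall = 61/78 × 10/13 = 305/507

305/507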